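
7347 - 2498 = 4849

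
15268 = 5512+9756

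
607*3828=2323596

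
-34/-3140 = 17/1570 ≈ 0.0108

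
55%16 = 7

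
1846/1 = 1846 = 1846.00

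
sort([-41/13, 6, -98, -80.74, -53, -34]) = [-98, -80.74, -53, -34, -41/13, 6]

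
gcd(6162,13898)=2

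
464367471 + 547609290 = 1011976761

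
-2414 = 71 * (-34)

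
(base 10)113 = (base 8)161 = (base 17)6b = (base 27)45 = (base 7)221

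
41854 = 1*41854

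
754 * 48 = 36192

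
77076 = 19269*4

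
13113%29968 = 13113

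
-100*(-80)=8000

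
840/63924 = 10/761 ≈ 0.0131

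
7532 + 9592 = 17124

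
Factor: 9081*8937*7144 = 2^3*3^5*19^1*47^1*331^1*1009^1 = 579784872168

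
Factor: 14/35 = 2^1 * 5^(-1) = 2/5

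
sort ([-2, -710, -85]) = [-710, -85, -2]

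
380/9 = 42 + 2/9 ≈ 42.22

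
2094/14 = 1047/7 ≈ 149.57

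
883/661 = 1 + 222/661 ≈ 1.34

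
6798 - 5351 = 1447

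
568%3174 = 568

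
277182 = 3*92394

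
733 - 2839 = -2106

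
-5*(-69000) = 345000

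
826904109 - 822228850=4675259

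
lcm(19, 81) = 1539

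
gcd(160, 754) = 2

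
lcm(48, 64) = 192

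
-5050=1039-6089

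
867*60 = 52020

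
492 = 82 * 6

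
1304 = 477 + 827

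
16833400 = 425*39608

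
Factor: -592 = -1*2^4*37^1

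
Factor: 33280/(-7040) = -1*2^2*11^(-1)*13^1 = -52/11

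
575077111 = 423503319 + 151573792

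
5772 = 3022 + 2750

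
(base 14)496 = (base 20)25g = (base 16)394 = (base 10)916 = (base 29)12h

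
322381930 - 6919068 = 315462862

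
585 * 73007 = 42709095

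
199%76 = 47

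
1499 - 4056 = -2557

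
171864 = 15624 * 11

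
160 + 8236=8396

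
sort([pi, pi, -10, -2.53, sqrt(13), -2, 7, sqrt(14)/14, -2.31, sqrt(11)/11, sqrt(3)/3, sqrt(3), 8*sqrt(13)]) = [-10, -2.53, -2.31, -2, sqrt(14)/14, sqrt(11)/11, sqrt(3)/3, sqrt(3), pi, pi, sqrt(13), 7, 8*sqrt(13)]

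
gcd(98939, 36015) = 1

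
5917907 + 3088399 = 9006306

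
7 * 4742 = 33194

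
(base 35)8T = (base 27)BC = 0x135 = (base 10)309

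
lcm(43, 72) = 3096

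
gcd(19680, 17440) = 160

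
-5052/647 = -7-523/647 ≈ -7.81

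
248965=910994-662029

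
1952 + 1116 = 3068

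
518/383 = 1 + 135/383 ≈ 1.35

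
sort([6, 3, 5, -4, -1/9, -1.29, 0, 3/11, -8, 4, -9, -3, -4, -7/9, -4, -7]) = [-9, -8, -7, -4, -4, -4, -3, -1.29, -7/9, -1/9, 0, 3/11, 3, 4, 5, 6]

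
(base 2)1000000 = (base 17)3d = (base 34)1u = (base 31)22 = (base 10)64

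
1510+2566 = 4076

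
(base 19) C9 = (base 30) 7R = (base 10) 237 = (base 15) 10C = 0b11101101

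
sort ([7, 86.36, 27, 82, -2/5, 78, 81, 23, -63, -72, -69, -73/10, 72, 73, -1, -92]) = [-92, -72, -69, -63, -73/10, -1, -2/5, 7, 23, 27, 72, 73, 78, 81, 82, 86.36]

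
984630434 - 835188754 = 149441680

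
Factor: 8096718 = 2^1*3^1*7^1*263^1*733^1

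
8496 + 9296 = 17792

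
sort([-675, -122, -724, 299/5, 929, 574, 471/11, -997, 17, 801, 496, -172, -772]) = [-997, -772, -724, -675, -172, -122, 17, 471/11, 299/5, 496, 574, 801, 929]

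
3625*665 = 2410625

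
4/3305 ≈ 0.00121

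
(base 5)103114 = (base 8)6716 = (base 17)c3f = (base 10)3534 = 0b110111001110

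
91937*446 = 41003902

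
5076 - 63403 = -58327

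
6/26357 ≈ 0.000228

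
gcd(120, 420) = 60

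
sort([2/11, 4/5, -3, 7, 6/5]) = [-3, 2/11, 4/5, 6/5, 7]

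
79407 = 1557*51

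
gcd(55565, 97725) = 5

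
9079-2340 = 6739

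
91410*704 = 64352640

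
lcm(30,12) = 60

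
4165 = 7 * 595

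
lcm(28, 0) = 0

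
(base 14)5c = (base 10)82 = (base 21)3j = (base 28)2q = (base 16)52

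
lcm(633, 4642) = 13926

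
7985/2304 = 3 + 1073/2304 ≈ 3.47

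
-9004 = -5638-3366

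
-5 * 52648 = -263240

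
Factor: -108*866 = -1*2^3*3^3*433^1 = -93528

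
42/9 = 14/3 ≈ 4.67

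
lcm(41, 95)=3895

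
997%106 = 43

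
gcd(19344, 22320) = 1488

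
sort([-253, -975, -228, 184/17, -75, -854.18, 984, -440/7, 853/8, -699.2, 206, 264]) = [-975, -854.18, -699.2, -253, -228, -75, -440/7, 184/17, 853/8, 206, 264, 984]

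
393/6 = 65 + 1/2 = 65.50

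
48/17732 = 12/4433 ≈ 0.00271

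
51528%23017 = 5494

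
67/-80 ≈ -0.838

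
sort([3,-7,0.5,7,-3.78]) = [-7,-3.78,0.5,3,7]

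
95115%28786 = 8757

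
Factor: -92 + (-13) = -1*3^1*5^1*7^1 = -105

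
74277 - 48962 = 25315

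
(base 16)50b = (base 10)1291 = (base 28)1i3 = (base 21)2ja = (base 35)11v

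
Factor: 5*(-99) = -1*3^2*5^1*11^1 = -495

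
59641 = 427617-367976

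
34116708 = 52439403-18322695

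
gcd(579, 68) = 1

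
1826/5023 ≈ 0.364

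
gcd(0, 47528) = 47528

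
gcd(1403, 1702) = 23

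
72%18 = 0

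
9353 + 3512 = 12865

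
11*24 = 264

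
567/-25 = -22 - 17/25 = -22.68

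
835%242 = 109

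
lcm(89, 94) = 8366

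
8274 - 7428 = 846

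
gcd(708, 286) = 2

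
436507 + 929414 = 1365921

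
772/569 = 1 + 203/569 ≈ 1.36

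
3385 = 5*677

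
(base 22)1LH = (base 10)963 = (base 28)16B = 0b1111000011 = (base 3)1022200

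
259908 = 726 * 358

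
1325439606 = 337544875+987894731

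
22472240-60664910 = -38192670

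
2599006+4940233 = 7539239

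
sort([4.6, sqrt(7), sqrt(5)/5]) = [sqrt(5)/5, sqrt(7), 4.6]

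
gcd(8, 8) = 8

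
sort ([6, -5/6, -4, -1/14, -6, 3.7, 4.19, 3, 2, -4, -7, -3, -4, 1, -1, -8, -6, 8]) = [-8, -7, -6, -6, -4, -4, -4, -3, -1, -5/6, -1/14, 1, 2, 3, 3.7, 4.19, 6, 8]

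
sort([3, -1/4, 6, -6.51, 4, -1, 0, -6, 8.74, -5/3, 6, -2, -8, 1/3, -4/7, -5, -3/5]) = [-8, -6.51, -6, -5, -2, -5/3, -1, -3/5, -4/7, -1/4, 0, 1/3, 3, 4, 6, 6, 8.74]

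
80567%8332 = 5579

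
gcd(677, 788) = 1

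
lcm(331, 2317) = 2317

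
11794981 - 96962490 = -85167509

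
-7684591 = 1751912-9436503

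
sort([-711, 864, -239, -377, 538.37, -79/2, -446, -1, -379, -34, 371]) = [-711, -446, -379, -377, -239, -79/2, -34, -1, 371, 538.37, 864]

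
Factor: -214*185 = -1*2^1*5^1*37^1*107^1 = -39590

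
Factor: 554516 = 2^2*138629^1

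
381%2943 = 381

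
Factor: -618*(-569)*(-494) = -1*2^2*3^1*13^1*19^1*103^1*569^1 = -173711148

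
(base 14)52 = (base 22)36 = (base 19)3f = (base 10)72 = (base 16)48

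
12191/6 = 2031 + 5/6 ≈ 2031.83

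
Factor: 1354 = 2^1 * 677^1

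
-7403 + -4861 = -12264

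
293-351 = -58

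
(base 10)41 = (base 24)1h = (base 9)45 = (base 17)27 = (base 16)29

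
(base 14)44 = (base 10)60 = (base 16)3c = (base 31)1t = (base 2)111100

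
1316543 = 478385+838158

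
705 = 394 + 311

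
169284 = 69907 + 99377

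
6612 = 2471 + 4141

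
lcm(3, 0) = 0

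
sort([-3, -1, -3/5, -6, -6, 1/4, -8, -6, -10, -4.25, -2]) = [-10, -8, -6, -6, -6, -4.25, -3, -2, -1, -3/5, 1/4]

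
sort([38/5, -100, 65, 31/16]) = [-100, 31/16, 38/5, 65]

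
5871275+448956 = 6320231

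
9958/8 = 1244 + 3/4 = 1244.75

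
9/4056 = 3/1352 ≈ 0.00222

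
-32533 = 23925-56458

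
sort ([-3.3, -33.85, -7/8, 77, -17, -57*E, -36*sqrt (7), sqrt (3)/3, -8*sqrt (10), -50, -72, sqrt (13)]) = [-57*E, -36*sqrt (7), -72, -50, -33.85, -8*sqrt (10), -17, -3.3, -7/8, sqrt (3)/3, sqrt (13), 77]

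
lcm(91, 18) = 1638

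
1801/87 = 20 + 61/87 ≈ 20.70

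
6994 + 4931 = 11925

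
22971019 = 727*31597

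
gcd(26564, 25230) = 58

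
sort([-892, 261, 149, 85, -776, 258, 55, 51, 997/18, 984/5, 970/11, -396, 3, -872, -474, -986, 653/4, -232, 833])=[-986, -892, -872, -776, -474, -396, -232, 3, 51, 55, 997/18, 85, 970/11, 149, 653/4, 984/5, 258, 261, 833]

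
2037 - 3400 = -1363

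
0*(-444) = 0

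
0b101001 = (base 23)1i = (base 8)51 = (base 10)41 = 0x29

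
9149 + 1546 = 10695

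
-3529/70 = -50 - 29/70 ≈ -50.41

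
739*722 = 533558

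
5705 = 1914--3791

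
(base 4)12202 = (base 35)bx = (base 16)1a2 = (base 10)418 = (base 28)eq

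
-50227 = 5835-56062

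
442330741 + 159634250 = 601964991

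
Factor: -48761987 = -1*48761987^1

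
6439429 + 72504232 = 78943661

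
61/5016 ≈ 0.0122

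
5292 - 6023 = -731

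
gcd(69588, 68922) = 18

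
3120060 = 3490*894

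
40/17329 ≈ 0.00231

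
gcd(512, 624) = 16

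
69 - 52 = 17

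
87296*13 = 1134848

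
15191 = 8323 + 6868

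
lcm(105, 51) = 1785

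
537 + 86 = 623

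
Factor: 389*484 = 2^2*11^2*389^1 = 188276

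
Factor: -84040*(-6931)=2^3*5^1*11^1*29^1*191^1*239^1=582481240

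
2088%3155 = 2088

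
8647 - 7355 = 1292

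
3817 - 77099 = -73282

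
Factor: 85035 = 3^1 * 5^1 * 5669^1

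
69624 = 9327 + 60297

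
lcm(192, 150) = 4800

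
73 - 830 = -757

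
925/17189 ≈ 0.0538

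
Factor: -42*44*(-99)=2^3*3^3*7^1*11^2=182952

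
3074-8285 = -5211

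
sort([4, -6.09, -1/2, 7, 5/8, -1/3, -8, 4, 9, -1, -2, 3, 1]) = [-8, -6.09, -2, -1, -1/2, -1/3, 5/8, 1, 3, 4, 4, 7, 9]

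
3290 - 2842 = 448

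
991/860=1 + 131/860 ≈ 1.15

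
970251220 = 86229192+884022028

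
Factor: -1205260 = -1 * 2^2 * 5^1 * 7^1 * 8609^1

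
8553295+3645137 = 12198432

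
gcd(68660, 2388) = 4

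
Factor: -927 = -1*3^2*103^1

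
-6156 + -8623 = -14779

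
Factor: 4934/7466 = 2467^1*3733^(-1) = 2467/3733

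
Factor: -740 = -1 * 2^2 * 5^1 * 37^1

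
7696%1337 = 1011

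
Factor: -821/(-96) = 2^(-5)*3^(-1)*821^1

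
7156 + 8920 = 16076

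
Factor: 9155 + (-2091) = 2^3*883^1 = 7064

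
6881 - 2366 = 4515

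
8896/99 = 89 + 85/99 ≈ 89.86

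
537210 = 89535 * 6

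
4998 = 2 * 2499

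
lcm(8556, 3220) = 299460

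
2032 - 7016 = -4984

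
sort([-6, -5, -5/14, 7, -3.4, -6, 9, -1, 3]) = [-6, -6, -5, -3.4, -1, -5/14, 3, 7, 9]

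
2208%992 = 224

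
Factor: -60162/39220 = -1*2^(-1)*3^1*5^(-1)*53^(-1)*271^1 = -813/530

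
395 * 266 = 105070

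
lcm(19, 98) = 1862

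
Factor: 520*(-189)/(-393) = 2^3*3^2*5^1*7^1*13^1*131^(-1) = 32760/131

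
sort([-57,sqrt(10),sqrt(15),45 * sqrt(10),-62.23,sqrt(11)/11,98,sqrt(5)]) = [-62.23,-57,sqrt(11)/11,sqrt(5),sqrt(10),sqrt(15),98,45 * sqrt(10)]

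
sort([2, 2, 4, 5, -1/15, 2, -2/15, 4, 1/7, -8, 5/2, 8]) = [-8, -2/15, -1/15, 1/7, 2, 2, 2, 5/2, 4, 4, 5, 8]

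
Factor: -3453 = -1*3^1*1151^1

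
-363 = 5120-5483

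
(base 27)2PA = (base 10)2143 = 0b100001011111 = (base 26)34B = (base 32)22V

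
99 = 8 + 91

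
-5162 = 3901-9063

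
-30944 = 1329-32273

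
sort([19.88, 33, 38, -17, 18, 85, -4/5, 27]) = [-17, -4/5, 18, 19.88, 27, 33, 38, 85]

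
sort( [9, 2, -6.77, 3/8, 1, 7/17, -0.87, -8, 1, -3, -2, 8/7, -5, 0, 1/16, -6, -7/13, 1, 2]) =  [-8, -6.77, -6, -5, -3, -2, -0.87, -7/13, 0, 1/16, 3/8, 7/17, 1, 1, 1, 8/7, 2, 2, 9]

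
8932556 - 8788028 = 144528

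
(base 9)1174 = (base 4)31231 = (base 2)1101101101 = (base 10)877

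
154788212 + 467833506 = 622621718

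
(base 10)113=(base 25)4d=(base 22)53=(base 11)a3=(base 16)71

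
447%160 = 127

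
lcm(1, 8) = 8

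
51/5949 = 17/1983≈0.00857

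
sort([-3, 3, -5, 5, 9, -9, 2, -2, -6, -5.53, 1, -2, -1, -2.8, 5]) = [-9, -6, -5.53, -5, -3, -2.8, -2, -2, -1, 1, 2, 3, 5, 5, 9]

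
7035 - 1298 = 5737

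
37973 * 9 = 341757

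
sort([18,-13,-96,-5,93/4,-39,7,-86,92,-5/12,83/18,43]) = [-96,-86,-39,-13,-5,-5/12,83/18,7,18,93/4,43,92]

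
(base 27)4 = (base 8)4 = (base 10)4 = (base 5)4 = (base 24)4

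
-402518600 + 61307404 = -341211196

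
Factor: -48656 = -1 * 2^4 * 3041^1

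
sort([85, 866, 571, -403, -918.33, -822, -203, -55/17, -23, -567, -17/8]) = [-918.33, -822, -567, -403, -203, -23, -55/17, -17/8, 85, 571, 866]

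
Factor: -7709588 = -1*2^2*1927397^1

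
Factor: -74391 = -1 * 3^1 * 137^1 * 181^1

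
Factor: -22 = -1*2^1*11^1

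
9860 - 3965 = 5895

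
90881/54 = 1682 + 53/54 ≈ 1682.98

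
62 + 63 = 125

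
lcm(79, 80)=6320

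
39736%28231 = 11505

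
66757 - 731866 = -665109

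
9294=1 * 9294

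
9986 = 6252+3734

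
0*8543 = 0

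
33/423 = 11/141≈0.0780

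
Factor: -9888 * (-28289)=2^5 * 3^1 * 103^1 * 28289^1=279721632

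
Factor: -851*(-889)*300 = 2^2*3^1*5^2*7^1*23^1*37^1*127^1 = 226961700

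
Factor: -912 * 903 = -1 * 2^4 * 3^2 * 7^1 * 19^1 * 43^1 = -823536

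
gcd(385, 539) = 77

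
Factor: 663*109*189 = 3^4*7^1*13^1*17^1*109^1 = 13658463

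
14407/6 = 2401+1/6 ≈ 2401.17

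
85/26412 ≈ 0.00322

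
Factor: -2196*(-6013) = 2^2*3^2*7^1*61^1*859^1 = 13204548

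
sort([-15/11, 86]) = [-15/11, 86]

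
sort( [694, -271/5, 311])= [-271/5, 311, 694]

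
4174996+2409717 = 6584713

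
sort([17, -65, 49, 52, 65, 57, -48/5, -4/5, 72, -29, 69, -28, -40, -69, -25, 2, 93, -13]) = [-69, -65, -40, -29, -28, -25, -13, -48/5, -4/5, 2, 17, 49, 52, 57, 65, 69, 72, 93]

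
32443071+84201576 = 116644647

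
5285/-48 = -110-5/48 ≈ -110.10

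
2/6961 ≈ 0.000287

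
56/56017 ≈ 0.001000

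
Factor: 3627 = 3^2 * 13^1 * 31^1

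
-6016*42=-252672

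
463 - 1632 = -1169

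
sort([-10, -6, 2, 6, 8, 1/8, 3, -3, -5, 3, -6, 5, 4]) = [-10, -6, -6, -5, -3, 1/8, 2, 3, 3, 4, 5, 6, 8]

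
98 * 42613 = 4176074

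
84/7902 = 14/1317 ≈ 0.0106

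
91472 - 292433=-200961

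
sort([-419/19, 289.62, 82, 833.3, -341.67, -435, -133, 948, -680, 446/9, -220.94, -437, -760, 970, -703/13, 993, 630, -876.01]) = [-876.01, -760, -680, -437, -435, -341.67, -220.94, -133, -703/13, -419/19, 446/9, 82, 289.62, 630, 833.3, 948, 970, 993]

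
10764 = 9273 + 1491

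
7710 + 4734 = 12444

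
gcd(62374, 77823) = 1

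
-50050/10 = -5005 = -5005.00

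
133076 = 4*33269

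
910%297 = 19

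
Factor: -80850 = -1*2^1*3^1*5^2*7^2*11^1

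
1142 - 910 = 232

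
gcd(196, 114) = 2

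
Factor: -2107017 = -1*3^2*11^1*21283^1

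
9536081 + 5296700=14832781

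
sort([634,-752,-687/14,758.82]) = [-752,-687/14,634,758.82]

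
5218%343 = 73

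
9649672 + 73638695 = 83288367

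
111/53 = 2 + 5/53 ≈ 2.09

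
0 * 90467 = 0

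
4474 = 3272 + 1202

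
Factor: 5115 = 3^1*5^1*11^1*31^1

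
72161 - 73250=-1089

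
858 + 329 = 1187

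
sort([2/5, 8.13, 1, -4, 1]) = [-4, 2/5, 1, 1, 8.13]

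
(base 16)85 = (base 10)133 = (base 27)4p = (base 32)45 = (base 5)1013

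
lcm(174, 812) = 2436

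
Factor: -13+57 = 2^2 * 11^1 = 44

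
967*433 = 418711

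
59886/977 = 61 + 289/977 ≈ 61.30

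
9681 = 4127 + 5554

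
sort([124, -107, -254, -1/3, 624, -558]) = [-558, -254, -107, -1/3, 124, 624]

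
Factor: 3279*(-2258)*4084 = -1*2^3*3^1*1021^1*1093^1*1129^1 = -30237862488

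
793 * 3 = 2379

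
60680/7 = 8668+4/7 ≈ 8668.57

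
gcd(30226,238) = 238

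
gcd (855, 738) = 9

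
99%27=18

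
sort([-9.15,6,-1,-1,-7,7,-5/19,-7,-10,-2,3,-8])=[-10,-9.15,-8,-7,-7,-2,-1,-1,-5/19,3,6,7]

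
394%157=80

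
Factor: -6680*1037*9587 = -1*2^3*5^1*17^1*61^1*167^1*9587^1 = -66410682920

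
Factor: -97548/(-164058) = 2^1 * 11^1 * 37^(-1) = 22/37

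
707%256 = 195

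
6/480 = 1/80 = 0.0125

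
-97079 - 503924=-601003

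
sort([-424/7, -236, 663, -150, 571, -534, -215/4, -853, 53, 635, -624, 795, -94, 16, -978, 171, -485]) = [-978, -853, -624, -534, -485, -236, -150, -94, -424/7, -215/4, 16, 53, 171, 571, 635, 663, 795]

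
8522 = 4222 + 4300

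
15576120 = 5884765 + 9691355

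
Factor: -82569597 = -1 * 3^1 * 11^1 * 157^1 * 15937^1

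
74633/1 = 74633 = 74633.00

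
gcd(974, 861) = 1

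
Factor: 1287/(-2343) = -1*3^1*13^1*71^(-1) = -39/71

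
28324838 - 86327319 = -58002481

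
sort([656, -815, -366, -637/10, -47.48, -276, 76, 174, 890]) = [-815, -366, -276, -637/10, -47.48, 76, 174, 656, 890]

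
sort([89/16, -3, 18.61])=[-3, 89/16, 18.61]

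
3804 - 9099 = -5295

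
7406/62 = 119 + 14/31 ≈ 119.45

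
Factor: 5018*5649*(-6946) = -1*2^2*3^1*7^1*13^1*23^1*151^1*193^1*269^1 = -196896053172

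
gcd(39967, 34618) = 1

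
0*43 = 0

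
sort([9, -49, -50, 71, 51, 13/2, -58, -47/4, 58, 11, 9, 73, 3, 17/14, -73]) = [-73, -58, -50, -49, -47/4, 17/14, 3, 13/2, 9, 9, 11, 51, 58, 71, 73]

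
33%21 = 12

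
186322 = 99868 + 86454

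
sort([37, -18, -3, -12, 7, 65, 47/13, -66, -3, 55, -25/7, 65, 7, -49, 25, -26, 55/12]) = [-66, -49, -26, -18, -12, -25/7, -3, -3, 47/13, 55/12, 7, 7, 25, 37, 55, 65, 65]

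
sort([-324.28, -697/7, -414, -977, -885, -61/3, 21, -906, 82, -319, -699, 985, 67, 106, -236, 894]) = [-977, -906, -885, -699, -414, -324.28, -319, -236, -697/7, -61/3, 21, 67, 82, 106, 894, 985]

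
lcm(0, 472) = 0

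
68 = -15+83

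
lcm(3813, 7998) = 327918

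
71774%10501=8768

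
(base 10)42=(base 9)46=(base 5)132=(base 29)1d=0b101010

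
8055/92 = 87 + 51/92 ≈ 87.55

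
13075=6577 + 6498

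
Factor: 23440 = 2^4 * 5^1 * 293^1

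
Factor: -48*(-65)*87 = 2^4*3^2*5^1*13^1*29^1 = 271440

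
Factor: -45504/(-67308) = 2^4*3^1*71^(-1) = 48/71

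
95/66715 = 19/13343 ≈ 0.00142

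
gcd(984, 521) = 1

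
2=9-7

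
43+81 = 124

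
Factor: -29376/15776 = -1*2^1*3^3*29^(-1) = -54/29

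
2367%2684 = 2367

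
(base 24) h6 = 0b110011110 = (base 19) 12f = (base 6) 1530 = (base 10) 414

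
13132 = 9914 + 3218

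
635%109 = 90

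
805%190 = 45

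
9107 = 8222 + 885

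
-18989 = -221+-18768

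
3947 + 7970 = 11917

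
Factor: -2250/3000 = -1 * 2^(-2) * 3^1 = -3/4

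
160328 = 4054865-3894537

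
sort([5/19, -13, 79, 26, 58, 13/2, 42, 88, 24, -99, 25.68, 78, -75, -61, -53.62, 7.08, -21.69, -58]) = [-99, -75, -61, -58, -53.62, -21.69, -13, 5/19, 13/2, 7.08, 24, 25.68, 26, 42, 58, 78, 79, 88]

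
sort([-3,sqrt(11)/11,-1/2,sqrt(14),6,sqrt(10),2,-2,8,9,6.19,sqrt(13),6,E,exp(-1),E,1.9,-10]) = [-10,-3,-2,-1/2,sqrt(11)/11,exp(-1),1.9,2,E,E,sqrt(10),sqrt(13),sqrt(14),6,6,6.19,8,9]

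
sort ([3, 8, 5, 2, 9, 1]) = [1, 2, 3, 5, 8, 9]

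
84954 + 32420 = 117374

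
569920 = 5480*104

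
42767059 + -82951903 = -40184844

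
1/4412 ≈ 0.000227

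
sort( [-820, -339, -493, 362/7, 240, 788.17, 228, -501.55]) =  [-820, -501.55, -493, -339, 362/7, 228, 240, 788.17]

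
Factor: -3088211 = -1*7^1*89^1*4957^1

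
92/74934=2/1629 ≈ 0.00123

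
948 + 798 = 1746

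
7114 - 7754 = -640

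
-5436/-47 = 115 + 31/47 ≈ 115.66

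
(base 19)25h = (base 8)1502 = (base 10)834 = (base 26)162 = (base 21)1if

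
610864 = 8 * 76358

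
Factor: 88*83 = 2^3*11^1*83^1 = 7304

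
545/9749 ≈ 0.0559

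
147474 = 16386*9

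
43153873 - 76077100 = -32923227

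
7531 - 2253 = 5278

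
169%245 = 169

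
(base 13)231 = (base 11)314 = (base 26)ee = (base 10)378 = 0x17a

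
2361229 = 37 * 63817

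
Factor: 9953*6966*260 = 2^3*3^4*5^1*13^1*37^1*43^1*269^1 = 18026475480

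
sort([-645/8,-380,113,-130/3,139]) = [-380,-645/8,-130/3,113,139]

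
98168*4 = 392672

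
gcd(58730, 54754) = 14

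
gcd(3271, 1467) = 1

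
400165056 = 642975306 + -242810250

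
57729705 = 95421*605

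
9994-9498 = 496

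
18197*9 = 163773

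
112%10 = 2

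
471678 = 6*78613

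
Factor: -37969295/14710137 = -1*3^(-1)*5^1*7^1*83449^1*377183^(-1) = -2920715/1131549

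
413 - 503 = -90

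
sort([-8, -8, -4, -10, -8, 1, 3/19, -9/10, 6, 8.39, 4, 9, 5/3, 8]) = [-10, -8, -8, -8, -4, -9/10, 3/19, 1, 5/3, 4, 6, 8, 8.39, 9]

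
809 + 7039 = 7848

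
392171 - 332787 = 59384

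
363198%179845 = 3508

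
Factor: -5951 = -1*11^1*541^1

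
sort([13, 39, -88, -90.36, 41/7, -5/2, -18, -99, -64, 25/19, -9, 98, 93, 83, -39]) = [-99, -90.36, -88, -64, -39, -18, -9, -5/2, 25/19, 41/7, 13, 39, 83, 93, 98]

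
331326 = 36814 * 9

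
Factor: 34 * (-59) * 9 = -1 * 2^1 * 3^2 * 17^1 * 59^1 = -18054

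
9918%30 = 18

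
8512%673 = 436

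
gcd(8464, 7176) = 184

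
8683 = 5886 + 2797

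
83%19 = 7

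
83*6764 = 561412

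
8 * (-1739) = -13912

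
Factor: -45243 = -1*3^2*11^1*457^1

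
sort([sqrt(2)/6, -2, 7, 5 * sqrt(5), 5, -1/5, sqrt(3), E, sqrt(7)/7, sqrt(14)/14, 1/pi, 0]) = [-2, -1/5, 0, sqrt(2)/6, sqrt(14)/14, 1/pi, sqrt(7)/7, sqrt(3), E, 5, 7, 5 * sqrt(5)]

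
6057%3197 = 2860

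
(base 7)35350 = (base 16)238c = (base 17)1e85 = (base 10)9100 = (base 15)2a6a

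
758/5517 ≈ 0.137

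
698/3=232+2/3 ≈ 232.67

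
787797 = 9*87533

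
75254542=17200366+58054176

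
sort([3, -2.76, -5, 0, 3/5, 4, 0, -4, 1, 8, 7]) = [-5, -4, -2.76, 0, 0, 3/5, 1, 3, 4, 7, 8]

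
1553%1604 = 1553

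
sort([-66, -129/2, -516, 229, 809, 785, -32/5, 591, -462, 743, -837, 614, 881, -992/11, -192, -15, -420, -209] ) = [-837, -516, -462, -420, -209, -192, -992/11, -66, -129/2, -15, -32/5, 229, 591, 614, 743, 785, 809, 881] 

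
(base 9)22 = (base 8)24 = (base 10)20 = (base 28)k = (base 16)14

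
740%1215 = 740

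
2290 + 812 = 3102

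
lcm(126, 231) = 1386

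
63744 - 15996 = 47748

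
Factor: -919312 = -1 * 2^4 * 57457^1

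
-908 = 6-914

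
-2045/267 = -7 - 176/267 ≈ -7.66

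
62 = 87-25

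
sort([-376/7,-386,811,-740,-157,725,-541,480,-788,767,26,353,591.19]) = [-788,-740,-541,-386,-157,-376/7,26,353,480,591.19,725,767,811]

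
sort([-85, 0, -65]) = [-85, -65, 0]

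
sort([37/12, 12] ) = [37/12, 12] 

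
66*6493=428538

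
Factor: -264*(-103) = 2^3*3^1*11^1*103^1 = 27192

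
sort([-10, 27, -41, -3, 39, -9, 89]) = [-41, -10, -9, -3, 27, 39, 89]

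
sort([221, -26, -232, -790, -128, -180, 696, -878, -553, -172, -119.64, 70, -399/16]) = [-878, -790, -553, -232, -180, -172, -128, -119.64, -26, -399/16, 70, 221, 696]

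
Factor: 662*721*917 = 2^1*7^2*103^1*131^1*331^1 = 437685934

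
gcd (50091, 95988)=3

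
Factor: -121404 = -1 * 2^2 * 3^1 * 67^1 * 151^1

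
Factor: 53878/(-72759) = -1*2^1*3^(-1)*11^1*31^1*307^(-1) = -682/921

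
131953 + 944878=1076831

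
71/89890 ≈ 0.000790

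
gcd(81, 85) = 1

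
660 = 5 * 132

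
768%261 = 246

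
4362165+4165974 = 8528139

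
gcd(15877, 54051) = 1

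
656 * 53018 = 34779808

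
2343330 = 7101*330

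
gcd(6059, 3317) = 1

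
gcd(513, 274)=1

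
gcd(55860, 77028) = 588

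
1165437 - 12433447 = -11268010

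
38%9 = 2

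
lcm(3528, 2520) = 17640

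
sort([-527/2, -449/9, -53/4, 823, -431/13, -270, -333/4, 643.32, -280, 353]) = [-280, -270, -527/2, -333/4, -449/9, -431/13, -53/4, 353, 643.32, 823]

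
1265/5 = 253 = 253.00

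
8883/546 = 423/26 ≈ 16.27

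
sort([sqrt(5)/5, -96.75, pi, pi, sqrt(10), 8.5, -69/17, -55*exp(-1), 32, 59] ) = [-96.75, -55*exp(-1), -69/17, sqrt(5)/5, pi, pi, sqrt(10), 8.5, 32, 59] 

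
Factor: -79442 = -1*2^1*11^1*23^1*157^1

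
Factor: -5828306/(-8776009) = 2^1*11^(-1)*29^(-1)*41^(-1)*43^1*101^1 = 8686/13079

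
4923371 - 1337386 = 3585985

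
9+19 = 28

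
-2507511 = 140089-2647600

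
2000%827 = 346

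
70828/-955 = -74-158/955 ≈ -74.17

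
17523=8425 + 9098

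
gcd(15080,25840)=40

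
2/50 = 1/25 = 0.04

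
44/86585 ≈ 0.000508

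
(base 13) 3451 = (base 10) 7333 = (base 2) 1110010100101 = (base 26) am1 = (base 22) f37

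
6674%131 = 124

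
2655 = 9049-6394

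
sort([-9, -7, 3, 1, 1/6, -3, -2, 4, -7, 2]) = [-9, -7, -7, -3, -2, 1/6, 1, 2, 3, 4]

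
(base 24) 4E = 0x6E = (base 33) 3B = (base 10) 110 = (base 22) 50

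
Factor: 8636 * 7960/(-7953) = -1 * 2^5 * 3^(-1) * 5^1 * 11^(-1) * 17^1 * 127^1 * 199^1 * 241^(-1) = -68742560/7953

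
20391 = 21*971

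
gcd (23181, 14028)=3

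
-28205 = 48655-76860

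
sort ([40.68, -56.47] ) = [-56.47, 40.68] 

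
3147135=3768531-621396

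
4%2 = 0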